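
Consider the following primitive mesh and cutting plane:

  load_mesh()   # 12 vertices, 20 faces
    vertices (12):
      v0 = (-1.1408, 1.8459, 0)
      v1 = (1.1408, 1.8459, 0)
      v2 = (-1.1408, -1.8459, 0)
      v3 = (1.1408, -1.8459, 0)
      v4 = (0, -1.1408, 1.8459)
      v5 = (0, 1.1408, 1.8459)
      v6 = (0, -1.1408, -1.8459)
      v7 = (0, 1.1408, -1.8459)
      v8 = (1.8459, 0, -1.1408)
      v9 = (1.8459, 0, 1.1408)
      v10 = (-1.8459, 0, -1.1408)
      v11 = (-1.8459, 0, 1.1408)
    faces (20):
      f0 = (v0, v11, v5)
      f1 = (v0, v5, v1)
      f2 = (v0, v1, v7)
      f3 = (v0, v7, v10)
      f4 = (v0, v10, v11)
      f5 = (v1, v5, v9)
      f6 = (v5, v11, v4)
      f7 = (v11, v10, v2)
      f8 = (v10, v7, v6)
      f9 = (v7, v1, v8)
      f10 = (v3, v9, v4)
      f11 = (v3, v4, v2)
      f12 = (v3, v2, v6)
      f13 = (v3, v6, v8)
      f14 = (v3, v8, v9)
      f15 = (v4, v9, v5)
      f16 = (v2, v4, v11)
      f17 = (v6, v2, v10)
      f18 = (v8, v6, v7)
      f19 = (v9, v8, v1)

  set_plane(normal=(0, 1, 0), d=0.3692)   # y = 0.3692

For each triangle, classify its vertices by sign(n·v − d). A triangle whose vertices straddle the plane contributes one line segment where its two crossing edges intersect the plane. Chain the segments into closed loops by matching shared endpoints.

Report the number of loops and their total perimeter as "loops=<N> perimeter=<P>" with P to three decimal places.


loops=1 perimeter=11.578

Straddling triangles (10 of 20):
  (v0,v11,v5) [+-+] → (-1.70487, 0.3692, 0.912628)–(-1.24851, 0.3692, 1.36899)  len=0.6454
  (v0,v7,v10) [++-] → (-1.24851, 0.3692, -1.36899)–(-1.70487, 0.3692, -0.912628)  len=0.6454
  (v0,v10,v11) [+--] → (-1.70487, 0.3692, -0.912628)–(-1.70487, 0.3692, 0.912628)  len=1.8253
  (v1,v5,v9) [++-] → (1.24851, 0.3692, 1.36899)–(1.70487, 0.3692, 0.912628)  len=0.6454
  (v5,v11,v4) [+--] → (-1.24851, 0.3692, 1.36899)–(0, 0.3692, 1.8459)  len=1.3365
  (v10,v7,v6) [-+-] → (-1.24851, 0.3692, -1.36899)–(0, 0.3692, -1.8459)  len=1.3365
  (v7,v1,v8) [++-] → (1.70487, 0.3692, -0.912628)–(1.24851, 0.3692, -1.36899)  len=0.6454
  (v4,v9,v5) [--+] → (1.24851, 0.3692, 1.36899)–(0, 0.3692, 1.8459)  len=1.3365
  (v8,v6,v7) [--+] → (0, 0.3692, -1.8459)–(1.24851, 0.3692, -1.36899)  len=1.3365
  (v9,v8,v1) [--+] → (1.70487, 0.3692, -0.912628)–(1.70487, 0.3692, 0.912628)  len=1.8253

Chained into 1 loop(s):
  loop 1: 10 segments, perimeter = 11.5781
Total perimeter = 11.578


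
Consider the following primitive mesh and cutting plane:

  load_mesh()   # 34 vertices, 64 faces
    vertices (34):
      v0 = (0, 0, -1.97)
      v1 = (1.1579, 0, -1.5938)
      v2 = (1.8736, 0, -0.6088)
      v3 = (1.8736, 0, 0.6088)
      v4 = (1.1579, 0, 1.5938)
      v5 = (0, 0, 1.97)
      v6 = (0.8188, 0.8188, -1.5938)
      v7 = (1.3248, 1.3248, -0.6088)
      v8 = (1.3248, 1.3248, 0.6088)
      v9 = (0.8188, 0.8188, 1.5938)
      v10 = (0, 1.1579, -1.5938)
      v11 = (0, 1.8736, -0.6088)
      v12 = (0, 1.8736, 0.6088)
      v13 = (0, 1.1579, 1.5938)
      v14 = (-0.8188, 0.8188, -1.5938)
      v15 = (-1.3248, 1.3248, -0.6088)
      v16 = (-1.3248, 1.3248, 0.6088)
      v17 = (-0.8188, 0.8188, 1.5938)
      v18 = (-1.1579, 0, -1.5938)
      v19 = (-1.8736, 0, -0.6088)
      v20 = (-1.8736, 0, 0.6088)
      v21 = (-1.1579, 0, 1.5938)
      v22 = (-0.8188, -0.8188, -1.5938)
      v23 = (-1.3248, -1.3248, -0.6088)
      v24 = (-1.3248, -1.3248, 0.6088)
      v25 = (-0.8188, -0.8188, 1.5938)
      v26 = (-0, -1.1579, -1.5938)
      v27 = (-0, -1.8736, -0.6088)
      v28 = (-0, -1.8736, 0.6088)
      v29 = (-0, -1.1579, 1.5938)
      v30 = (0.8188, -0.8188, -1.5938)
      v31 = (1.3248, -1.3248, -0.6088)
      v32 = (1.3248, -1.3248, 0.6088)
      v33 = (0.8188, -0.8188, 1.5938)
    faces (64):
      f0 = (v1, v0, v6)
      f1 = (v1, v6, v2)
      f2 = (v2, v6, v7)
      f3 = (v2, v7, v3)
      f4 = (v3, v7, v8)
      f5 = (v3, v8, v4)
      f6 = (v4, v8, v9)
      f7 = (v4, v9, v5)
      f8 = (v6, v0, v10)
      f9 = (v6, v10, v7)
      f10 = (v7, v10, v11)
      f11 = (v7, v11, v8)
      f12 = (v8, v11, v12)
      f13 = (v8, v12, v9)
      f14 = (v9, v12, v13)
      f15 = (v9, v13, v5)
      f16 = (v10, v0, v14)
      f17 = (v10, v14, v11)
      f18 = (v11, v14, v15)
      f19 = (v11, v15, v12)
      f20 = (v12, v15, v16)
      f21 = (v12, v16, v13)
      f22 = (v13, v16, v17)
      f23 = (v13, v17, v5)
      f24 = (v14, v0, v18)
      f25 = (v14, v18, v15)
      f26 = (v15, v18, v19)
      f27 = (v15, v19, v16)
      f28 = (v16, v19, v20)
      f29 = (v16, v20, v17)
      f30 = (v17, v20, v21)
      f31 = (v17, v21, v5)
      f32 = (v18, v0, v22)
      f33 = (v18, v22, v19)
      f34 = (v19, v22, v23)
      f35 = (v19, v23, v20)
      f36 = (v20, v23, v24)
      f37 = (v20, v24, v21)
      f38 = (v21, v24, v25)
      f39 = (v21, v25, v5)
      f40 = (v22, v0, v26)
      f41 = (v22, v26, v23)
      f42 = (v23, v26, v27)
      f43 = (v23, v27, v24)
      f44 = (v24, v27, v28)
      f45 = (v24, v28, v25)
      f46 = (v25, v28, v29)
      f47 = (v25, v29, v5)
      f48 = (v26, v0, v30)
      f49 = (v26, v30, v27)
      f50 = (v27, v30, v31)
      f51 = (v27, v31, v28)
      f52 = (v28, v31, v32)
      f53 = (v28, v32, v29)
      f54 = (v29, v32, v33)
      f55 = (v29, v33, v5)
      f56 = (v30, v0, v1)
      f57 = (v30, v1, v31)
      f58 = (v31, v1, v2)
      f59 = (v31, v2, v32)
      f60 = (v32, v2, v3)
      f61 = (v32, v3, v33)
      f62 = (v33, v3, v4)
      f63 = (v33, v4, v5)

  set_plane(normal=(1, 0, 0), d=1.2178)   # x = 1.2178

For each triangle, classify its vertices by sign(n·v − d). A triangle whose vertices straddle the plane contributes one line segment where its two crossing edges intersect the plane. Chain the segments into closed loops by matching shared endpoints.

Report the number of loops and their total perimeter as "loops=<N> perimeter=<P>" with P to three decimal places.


Straddling triangles (18 of 64):
  (v1,v6,v2) [--+] → (1.2178, 0.509072, -1.2212)–(1.2178, 0, -1.51136)  len=0.5860
  (v2,v6,v7) [+-+] → (1.2178, 0.509072, -1.2212)–(1.2178, 1.2178, -0.817091)  len=0.8158
  (v3,v8,v4) [++-] → (1.2178, 0.475467, 1.24029)–(1.2178, 0, 1.51136)  len=0.5473
  (v4,v8,v9) [-+-] → (1.2178, 0.475467, 1.24029)–(1.2178, 1.2178, 0.817091)  len=0.8545
  (v6,v10,v7) [--+] → (1.2178, 1.31132, -0.688355)–(1.2178, 1.2178, -0.817091)  len=0.1591
  (v7,v10,v11) [+--] → (1.2178, 1.31132, -0.688355)–(1.2178, 1.36912, -0.6088)  len=0.0983
  (v7,v11,v8) [+-+] → (1.2178, 1.36912, -0.6088)–(1.2178, 1.36912, 0.510458)  len=1.1193
  (v8,v11,v12) [+--] → (1.2178, 1.36912, 0.510458)–(1.2178, 1.36912, 0.6088)  len=0.0983
  (v8,v12,v9) [+--] → (1.2178, 1.36912, 0.6088)–(1.2178, 1.2178, 0.817091)  len=0.2575
  (v27,v30,v31) [--+] → (1.2178, -1.2178, -0.817091)–(1.2178, -1.36912, -0.6088)  len=0.2575
  (v27,v31,v28) [-+-] → (1.2178, -1.36912, -0.6088)–(1.2178, -1.36912, -0.510458)  len=0.0983
  (v28,v31,v32) [-++] → (1.2178, -1.36912, -0.510458)–(1.2178, -1.36912, 0.6088)  len=1.1193
  (v28,v32,v29) [-+-] → (1.2178, -1.36912, 0.6088)–(1.2178, -1.31132, 0.688355)  len=0.0983
  (v29,v32,v33) [-+-] → (1.2178, -1.31132, 0.688355)–(1.2178, -1.2178, 0.817091)  len=0.1591
  (v30,v1,v31) [--+] → (1.2178, -0.475467, -1.24029)–(1.2178, -1.2178, -0.817091)  len=0.8545
  (v31,v1,v2) [+-+] → (1.2178, -0.475467, -1.24029)–(1.2178, 0, -1.51136)  len=0.5473
  (v32,v3,v33) [++-] → (1.2178, -0.509072, 1.2212)–(1.2178, -1.2178, 0.817091)  len=0.8158
  (v33,v3,v4) [-+-] → (1.2178, -0.509072, 1.2212)–(1.2178, 0, 1.51136)  len=0.5860

Chained into 1 loop(s):
  loop 1: 18 segments, perimeter = 9.0722
Total perimeter = 9.072

loops=1 perimeter=9.072


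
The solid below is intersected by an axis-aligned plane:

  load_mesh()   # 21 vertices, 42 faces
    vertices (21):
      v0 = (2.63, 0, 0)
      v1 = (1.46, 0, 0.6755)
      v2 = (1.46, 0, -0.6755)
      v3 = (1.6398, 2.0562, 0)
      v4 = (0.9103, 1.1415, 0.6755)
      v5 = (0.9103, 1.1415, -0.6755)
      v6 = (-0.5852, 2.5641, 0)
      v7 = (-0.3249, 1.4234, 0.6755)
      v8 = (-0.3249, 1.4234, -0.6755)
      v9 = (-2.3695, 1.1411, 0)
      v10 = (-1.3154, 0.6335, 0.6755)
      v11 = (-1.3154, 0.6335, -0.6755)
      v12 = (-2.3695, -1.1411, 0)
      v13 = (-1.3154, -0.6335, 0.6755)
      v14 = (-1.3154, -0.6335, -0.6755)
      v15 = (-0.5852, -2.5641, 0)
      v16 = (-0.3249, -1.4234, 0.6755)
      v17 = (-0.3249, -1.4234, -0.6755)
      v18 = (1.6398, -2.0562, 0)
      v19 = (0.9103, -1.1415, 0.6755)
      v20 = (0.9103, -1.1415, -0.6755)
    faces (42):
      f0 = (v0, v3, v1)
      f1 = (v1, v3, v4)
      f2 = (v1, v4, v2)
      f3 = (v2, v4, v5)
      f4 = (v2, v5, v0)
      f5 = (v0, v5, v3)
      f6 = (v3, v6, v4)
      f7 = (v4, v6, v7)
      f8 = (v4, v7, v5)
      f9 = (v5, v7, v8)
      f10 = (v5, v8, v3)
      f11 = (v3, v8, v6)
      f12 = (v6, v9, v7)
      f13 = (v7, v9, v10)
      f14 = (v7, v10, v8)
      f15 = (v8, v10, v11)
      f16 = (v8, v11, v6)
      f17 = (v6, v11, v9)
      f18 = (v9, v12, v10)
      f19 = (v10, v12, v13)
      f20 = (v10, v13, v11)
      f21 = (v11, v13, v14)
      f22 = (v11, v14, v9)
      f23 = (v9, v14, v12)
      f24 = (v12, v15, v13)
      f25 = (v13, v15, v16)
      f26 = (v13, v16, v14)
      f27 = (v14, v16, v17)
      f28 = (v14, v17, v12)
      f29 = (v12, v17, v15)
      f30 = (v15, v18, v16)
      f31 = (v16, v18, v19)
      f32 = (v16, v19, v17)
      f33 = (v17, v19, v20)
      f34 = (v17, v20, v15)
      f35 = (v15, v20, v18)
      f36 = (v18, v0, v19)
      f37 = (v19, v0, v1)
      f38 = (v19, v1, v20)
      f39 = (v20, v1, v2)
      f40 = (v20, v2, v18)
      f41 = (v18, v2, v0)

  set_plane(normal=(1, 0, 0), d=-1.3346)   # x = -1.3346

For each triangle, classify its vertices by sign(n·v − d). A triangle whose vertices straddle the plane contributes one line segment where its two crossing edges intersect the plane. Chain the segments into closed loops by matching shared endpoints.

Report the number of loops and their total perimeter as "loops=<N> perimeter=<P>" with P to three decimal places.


Straddling triangles (10 of 42):
  (v6,v9,v7) [+-+] → (-1.3346, 1.96644, 0)–(-1.3346, 1.28399, 0.341913)  len=0.7633
  (v7,v9,v10) [+-+] → (-1.3346, 1.28399, 0.341913)–(-1.3346, 0.642746, 0.663196)  len=0.7172
  (v6,v11,v9) [++-] → (-1.3346, 0.642746, -0.663196)–(-1.3346, 1.96644, 0)  len=1.4805
  (v9,v12,v10) [--+] → (-1.3346, 0.601176, 0.663196)–(-1.3346, 0.642746, 0.663196)  len=0.0416
  (v10,v12,v13) [+-+] → (-1.3346, 0.601176, 0.663196)–(-1.3346, -0.642746, 0.663196)  len=1.2439
  (v11,v14,v9) [++-] → (-1.3346, -0.601176, -0.663196)–(-1.3346, 0.642746, -0.663196)  len=1.2439
  (v9,v14,v12) [-+-] → (-1.3346, -0.601176, -0.663196)–(-1.3346, -0.642746, -0.663196)  len=0.0416
  (v12,v15,v13) [-++] → (-1.3346, -1.96644, 0)–(-1.3346, -0.642746, 0.663196)  len=1.4805
  (v14,v17,v12) [++-] → (-1.3346, -1.28399, -0.341913)–(-1.3346, -0.642746, -0.663196)  len=0.7172
  (v12,v17,v15) [-++] → (-1.3346, -1.28399, -0.341913)–(-1.3346, -1.96644, 0)  len=0.7633

Chained into 1 loop(s):
  loop 1: 10 segments, perimeter = 8.4932
Total perimeter = 8.493

loops=1 perimeter=8.493


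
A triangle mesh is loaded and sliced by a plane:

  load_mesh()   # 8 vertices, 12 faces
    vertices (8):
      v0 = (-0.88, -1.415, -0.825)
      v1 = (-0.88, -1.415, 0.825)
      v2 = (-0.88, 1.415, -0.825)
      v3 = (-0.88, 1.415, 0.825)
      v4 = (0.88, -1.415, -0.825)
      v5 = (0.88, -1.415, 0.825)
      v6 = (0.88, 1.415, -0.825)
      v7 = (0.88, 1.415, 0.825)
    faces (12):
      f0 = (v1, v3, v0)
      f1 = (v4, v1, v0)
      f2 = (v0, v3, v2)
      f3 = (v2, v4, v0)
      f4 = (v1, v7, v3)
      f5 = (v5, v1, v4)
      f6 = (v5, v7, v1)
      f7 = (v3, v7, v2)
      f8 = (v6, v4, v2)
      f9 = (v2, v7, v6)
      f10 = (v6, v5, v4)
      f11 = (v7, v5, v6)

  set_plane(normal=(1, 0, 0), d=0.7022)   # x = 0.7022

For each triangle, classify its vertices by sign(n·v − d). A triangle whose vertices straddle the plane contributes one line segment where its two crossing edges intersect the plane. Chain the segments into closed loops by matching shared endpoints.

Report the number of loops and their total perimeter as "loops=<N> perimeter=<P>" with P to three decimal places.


Straddling triangles (8 of 12):
  (v4,v1,v0) [+--] → (0.7022, -1.415, -0.658312)–(0.7022, -1.415, -0.825)  len=0.1667
  (v2,v4,v0) [-+-] → (0.7022, -1.12911, -0.825)–(0.7022, -1.415, -0.825)  len=0.2859
  (v1,v7,v3) [-+-] → (0.7022, 1.12911, 0.825)–(0.7022, 1.415, 0.825)  len=0.2859
  (v5,v1,v4) [+-+] → (0.7022, -1.415, 0.825)–(0.7022, -1.415, -0.658313)  len=1.4833
  (v5,v7,v1) [++-] → (0.7022, 1.12911, 0.825)–(0.7022, -1.415, 0.825)  len=2.5441
  (v3,v7,v2) [-+-] → (0.7022, 1.415, 0.825)–(0.7022, 1.415, 0.658312)  len=0.1667
  (v6,v4,v2) [++-] → (0.7022, -1.12911, -0.825)–(0.7022, 1.415, -0.825)  len=2.5441
  (v2,v7,v6) [-++] → (0.7022, 1.415, 0.658313)–(0.7022, 1.415, -0.825)  len=1.4833

Chained into 1 loop(s):
  loop 1: 8 segments, perimeter = 8.9600
Total perimeter = 8.960

loops=1 perimeter=8.960


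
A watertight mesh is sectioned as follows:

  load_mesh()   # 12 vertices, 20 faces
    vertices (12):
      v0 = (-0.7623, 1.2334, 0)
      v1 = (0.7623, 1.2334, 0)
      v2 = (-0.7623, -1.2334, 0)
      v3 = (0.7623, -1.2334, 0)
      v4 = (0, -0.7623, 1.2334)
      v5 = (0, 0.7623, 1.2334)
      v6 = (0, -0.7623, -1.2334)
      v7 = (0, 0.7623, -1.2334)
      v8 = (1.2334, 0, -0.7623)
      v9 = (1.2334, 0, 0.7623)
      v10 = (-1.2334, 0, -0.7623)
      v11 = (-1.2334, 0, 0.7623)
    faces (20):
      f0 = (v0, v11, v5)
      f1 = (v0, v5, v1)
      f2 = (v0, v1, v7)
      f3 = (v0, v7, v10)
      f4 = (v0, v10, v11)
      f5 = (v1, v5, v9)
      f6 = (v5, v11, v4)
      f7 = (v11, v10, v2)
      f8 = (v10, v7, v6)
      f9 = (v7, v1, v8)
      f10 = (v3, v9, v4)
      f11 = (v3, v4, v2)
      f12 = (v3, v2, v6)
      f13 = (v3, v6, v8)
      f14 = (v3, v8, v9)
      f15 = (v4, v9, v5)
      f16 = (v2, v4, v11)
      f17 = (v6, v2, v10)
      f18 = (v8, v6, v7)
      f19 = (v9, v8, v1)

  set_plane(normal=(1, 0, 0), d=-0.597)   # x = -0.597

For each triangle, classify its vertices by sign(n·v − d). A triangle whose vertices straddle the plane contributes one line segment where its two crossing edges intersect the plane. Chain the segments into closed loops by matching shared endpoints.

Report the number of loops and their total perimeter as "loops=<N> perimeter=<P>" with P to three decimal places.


Straddling triangles (10 of 20):
  (v0,v11,v5) [--+] → (-0.597, 0.393326, 1.00537)–(-0.597, 1.13124, 0.267455)  len=1.0436
  (v0,v5,v1) [-++] → (-0.597, 1.13124, 0.267455)–(-0.597, 1.2334, 0)  len=0.2863
  (v0,v1,v7) [-++] → (-0.597, 1.2334, 0)–(-0.597, 1.13124, -0.267455)  len=0.2863
  (v0,v7,v10) [-+-] → (-0.597, 1.13124, -0.267455)–(-0.597, 0.393326, -1.00537)  len=1.0436
  (v5,v11,v4) [+-+] → (-0.597, 0.393326, 1.00537)–(-0.597, -0.393326, 1.00537)  len=0.7867
  (v10,v7,v6) [-++] → (-0.597, 0.393326, -1.00537)–(-0.597, -0.393326, -1.00537)  len=0.7867
  (v3,v4,v2) [++-] → (-0.597, -1.13124, 0.267455)–(-0.597, -1.2334, 0)  len=0.2863
  (v3,v2,v6) [+-+] → (-0.597, -1.2334, 0)–(-0.597, -1.13124, -0.267455)  len=0.2863
  (v2,v4,v11) [-+-] → (-0.597, -1.13124, 0.267455)–(-0.597, -0.393326, 1.00537)  len=1.0436
  (v6,v2,v10) [+--] → (-0.597, -1.13124, -0.267455)–(-0.597, -0.393326, -1.00537)  len=1.0436

Chained into 1 loop(s):
  loop 1: 10 segments, perimeter = 6.8928
Total perimeter = 6.893

loops=1 perimeter=6.893


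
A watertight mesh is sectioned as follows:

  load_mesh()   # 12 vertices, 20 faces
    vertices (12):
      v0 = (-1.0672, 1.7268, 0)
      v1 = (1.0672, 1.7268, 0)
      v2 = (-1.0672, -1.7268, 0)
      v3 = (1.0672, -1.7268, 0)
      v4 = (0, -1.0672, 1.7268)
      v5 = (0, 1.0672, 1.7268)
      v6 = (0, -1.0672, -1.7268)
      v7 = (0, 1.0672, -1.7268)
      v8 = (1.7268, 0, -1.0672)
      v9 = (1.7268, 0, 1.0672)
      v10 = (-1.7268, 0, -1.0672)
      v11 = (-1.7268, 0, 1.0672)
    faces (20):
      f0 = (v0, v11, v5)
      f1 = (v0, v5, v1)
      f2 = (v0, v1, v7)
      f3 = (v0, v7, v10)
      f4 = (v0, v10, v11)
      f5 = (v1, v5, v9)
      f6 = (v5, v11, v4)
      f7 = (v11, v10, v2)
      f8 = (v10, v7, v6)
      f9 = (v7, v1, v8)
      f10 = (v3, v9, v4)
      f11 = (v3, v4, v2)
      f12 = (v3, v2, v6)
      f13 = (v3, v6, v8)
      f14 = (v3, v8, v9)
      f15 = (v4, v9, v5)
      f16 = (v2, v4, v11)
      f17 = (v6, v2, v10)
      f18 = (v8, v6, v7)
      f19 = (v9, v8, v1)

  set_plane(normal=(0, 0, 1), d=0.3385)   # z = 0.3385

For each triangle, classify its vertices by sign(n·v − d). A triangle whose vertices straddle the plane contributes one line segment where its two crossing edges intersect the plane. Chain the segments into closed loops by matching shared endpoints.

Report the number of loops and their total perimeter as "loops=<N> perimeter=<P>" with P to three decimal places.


Straddling triangles (10 of 20):
  (v0,v11,v5) [-++] → (-1.27642, 1.17908, 0.3385)–(-0.858, 1.5975, 0.3385)  len=0.5917
  (v0,v5,v1) [-+-] → (-0.858, 1.5975, 0.3385)–(0.858, 1.5975, 0.3385)  len=1.7160
  (v0,v10,v11) [--+] → (-1.7268, 0, 0.3385)–(-1.27642, 1.17908, 0.3385)  len=1.2622
  (v1,v5,v9) [-++] → (0.858, 1.5975, 0.3385)–(1.27642, 1.17908, 0.3385)  len=0.5917
  (v11,v10,v2) [+--] → (-1.7268, 0, 0.3385)–(-1.27642, -1.17908, 0.3385)  len=1.2622
  (v3,v9,v4) [-++] → (1.27642, -1.17908, 0.3385)–(0.858, -1.5975, 0.3385)  len=0.5917
  (v3,v4,v2) [-+-] → (0.858, -1.5975, 0.3385)–(-0.858, -1.5975, 0.3385)  len=1.7160
  (v3,v8,v9) [--+] → (1.7268, 0, 0.3385)–(1.27642, -1.17908, 0.3385)  len=1.2622
  (v2,v4,v11) [-++] → (-0.858, -1.5975, 0.3385)–(-1.27642, -1.17908, 0.3385)  len=0.5917
  (v9,v8,v1) [+--] → (1.7268, 0, 0.3385)–(1.27642, 1.17908, 0.3385)  len=1.2622

Chained into 1 loop(s):
  loop 1: 10 segments, perimeter = 10.8476
Total perimeter = 10.848

loops=1 perimeter=10.848


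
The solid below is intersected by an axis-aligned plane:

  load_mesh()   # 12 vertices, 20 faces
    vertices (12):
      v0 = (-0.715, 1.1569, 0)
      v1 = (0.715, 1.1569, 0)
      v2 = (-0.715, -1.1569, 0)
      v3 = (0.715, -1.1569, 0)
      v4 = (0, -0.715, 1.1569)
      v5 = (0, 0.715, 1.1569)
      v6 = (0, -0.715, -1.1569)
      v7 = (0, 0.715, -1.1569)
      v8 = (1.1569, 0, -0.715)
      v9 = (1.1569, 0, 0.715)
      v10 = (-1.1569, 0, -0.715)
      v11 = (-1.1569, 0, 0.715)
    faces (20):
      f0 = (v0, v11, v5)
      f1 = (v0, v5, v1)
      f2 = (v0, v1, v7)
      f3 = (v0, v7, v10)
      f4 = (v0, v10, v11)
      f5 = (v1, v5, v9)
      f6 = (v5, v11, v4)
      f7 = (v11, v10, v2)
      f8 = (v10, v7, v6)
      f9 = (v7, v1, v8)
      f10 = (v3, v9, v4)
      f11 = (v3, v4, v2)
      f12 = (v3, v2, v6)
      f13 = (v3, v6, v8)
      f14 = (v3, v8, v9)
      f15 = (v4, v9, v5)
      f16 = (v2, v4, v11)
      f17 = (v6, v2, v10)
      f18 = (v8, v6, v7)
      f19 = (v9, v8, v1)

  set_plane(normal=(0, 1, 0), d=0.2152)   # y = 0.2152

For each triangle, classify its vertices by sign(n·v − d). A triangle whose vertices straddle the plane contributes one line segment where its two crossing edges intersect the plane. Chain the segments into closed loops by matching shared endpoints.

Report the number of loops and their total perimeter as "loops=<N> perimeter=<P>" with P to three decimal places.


loops=1 perimeter=7.295

Straddling triangles (10 of 20):
  (v0,v11,v5) [+-+] → (-1.0747, 0.2152, 0.582)–(-0.808697, 0.2152, 0.848003)  len=0.3762
  (v0,v7,v10) [++-] → (-0.808697, 0.2152, -0.848003)–(-1.0747, 0.2152, -0.582)  len=0.3762
  (v0,v10,v11) [+--] → (-1.0747, 0.2152, -0.582)–(-1.0747, 0.2152, 0.582)  len=1.1640
  (v1,v5,v9) [++-] → (0.808697, 0.2152, 0.848003)–(1.0747, 0.2152, 0.582)  len=0.3762
  (v5,v11,v4) [+--] → (-0.808697, 0.2152, 0.848003)–(0, 0.2152, 1.1569)  len=0.8657
  (v10,v7,v6) [-+-] → (-0.808697, 0.2152, -0.848003)–(0, 0.2152, -1.1569)  len=0.8657
  (v7,v1,v8) [++-] → (1.0747, 0.2152, -0.582)–(0.808697, 0.2152, -0.848003)  len=0.3762
  (v4,v9,v5) [--+] → (0.808697, 0.2152, 0.848003)–(0, 0.2152, 1.1569)  len=0.8657
  (v8,v6,v7) [--+] → (0, 0.2152, -1.1569)–(0.808697, 0.2152, -0.848003)  len=0.8657
  (v9,v8,v1) [--+] → (1.0747, 0.2152, -0.582)–(1.0747, 0.2152, 0.582)  len=1.1640

Chained into 1 loop(s):
  loop 1: 10 segments, perimeter = 7.2955
Total perimeter = 7.295


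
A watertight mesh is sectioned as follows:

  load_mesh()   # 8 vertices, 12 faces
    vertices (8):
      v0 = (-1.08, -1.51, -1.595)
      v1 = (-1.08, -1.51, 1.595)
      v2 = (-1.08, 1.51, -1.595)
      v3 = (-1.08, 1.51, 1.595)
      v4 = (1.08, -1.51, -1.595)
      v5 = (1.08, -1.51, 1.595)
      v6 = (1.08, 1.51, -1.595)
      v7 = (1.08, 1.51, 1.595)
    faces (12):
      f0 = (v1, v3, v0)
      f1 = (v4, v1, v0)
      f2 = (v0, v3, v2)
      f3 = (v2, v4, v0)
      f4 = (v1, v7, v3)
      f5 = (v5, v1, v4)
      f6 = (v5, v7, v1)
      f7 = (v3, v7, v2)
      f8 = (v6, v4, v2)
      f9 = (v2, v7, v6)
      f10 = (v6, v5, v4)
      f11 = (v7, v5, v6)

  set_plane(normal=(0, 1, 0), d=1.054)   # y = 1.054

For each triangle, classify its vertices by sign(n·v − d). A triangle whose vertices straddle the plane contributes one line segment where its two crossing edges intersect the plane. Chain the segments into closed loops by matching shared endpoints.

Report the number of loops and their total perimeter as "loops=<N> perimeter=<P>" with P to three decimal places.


loops=1 perimeter=10.700

Straddling triangles (8 of 12):
  (v1,v3,v0) [-+-] → (-1.08, 1.054, 1.595)–(-1.08, 1.054, 1.11333)  len=0.4817
  (v0,v3,v2) [-++] → (-1.08, 1.054, 1.11333)–(-1.08, 1.054, -1.595)  len=2.7083
  (v2,v4,v0) [+--] → (-0.753854, 1.054, -1.595)–(-1.08, 1.054, -1.595)  len=0.3261
  (v1,v7,v3) [-++] → (0.753854, 1.054, 1.595)–(-1.08, 1.054, 1.595)  len=1.8339
  (v5,v7,v1) [-+-] → (1.08, 1.054, 1.595)–(0.753854, 1.054, 1.595)  len=0.3261
  (v6,v4,v2) [+-+] → (1.08, 1.054, -1.595)–(-0.753854, 1.054, -1.595)  len=1.8339
  (v6,v5,v4) [+--] → (1.08, 1.054, -1.11333)–(1.08, 1.054, -1.595)  len=0.4817
  (v7,v5,v6) [+-+] → (1.08, 1.054, 1.595)–(1.08, 1.054, -1.11333)  len=2.7083

Chained into 1 loop(s):
  loop 1: 8 segments, perimeter = 10.7000
Total perimeter = 10.700


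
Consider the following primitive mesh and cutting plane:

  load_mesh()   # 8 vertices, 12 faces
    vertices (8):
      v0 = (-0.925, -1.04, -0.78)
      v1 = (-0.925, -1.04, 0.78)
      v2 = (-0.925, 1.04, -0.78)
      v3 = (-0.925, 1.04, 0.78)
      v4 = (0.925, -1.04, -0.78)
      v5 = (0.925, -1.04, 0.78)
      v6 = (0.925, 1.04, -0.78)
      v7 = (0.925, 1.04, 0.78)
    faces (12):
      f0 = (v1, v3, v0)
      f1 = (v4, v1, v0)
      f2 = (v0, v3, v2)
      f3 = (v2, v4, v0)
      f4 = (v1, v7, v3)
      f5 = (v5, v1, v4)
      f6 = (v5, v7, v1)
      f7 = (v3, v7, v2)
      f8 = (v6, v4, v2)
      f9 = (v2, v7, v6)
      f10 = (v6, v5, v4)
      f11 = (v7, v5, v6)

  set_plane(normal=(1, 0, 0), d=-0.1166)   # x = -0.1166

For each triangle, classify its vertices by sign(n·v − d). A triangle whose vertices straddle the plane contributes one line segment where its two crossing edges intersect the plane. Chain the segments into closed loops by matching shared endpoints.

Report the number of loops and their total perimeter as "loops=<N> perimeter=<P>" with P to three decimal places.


loops=1 perimeter=7.280

Straddling triangles (8 of 12):
  (v4,v1,v0) [+--] → (-0.1166, -1.04, 0.0983222)–(-0.1166, -1.04, -0.78)  len=0.8783
  (v2,v4,v0) [-+-] → (-0.1166, 0.131096, -0.78)–(-0.1166, -1.04, -0.78)  len=1.1711
  (v1,v7,v3) [-+-] → (-0.1166, -0.131096, 0.78)–(-0.1166, 1.04, 0.78)  len=1.1711
  (v5,v1,v4) [+-+] → (-0.1166, -1.04, 0.78)–(-0.1166, -1.04, 0.0983222)  len=0.6817
  (v5,v7,v1) [++-] → (-0.1166, -0.131096, 0.78)–(-0.1166, -1.04, 0.78)  len=0.9089
  (v3,v7,v2) [-+-] → (-0.1166, 1.04, 0.78)–(-0.1166, 1.04, -0.0983222)  len=0.8783
  (v6,v4,v2) [++-] → (-0.1166, 0.131096, -0.78)–(-0.1166, 1.04, -0.78)  len=0.9089
  (v2,v7,v6) [-++] → (-0.1166, 1.04, -0.0983222)–(-0.1166, 1.04, -0.78)  len=0.6817

Chained into 1 loop(s):
  loop 1: 8 segments, perimeter = 7.2800
Total perimeter = 7.280


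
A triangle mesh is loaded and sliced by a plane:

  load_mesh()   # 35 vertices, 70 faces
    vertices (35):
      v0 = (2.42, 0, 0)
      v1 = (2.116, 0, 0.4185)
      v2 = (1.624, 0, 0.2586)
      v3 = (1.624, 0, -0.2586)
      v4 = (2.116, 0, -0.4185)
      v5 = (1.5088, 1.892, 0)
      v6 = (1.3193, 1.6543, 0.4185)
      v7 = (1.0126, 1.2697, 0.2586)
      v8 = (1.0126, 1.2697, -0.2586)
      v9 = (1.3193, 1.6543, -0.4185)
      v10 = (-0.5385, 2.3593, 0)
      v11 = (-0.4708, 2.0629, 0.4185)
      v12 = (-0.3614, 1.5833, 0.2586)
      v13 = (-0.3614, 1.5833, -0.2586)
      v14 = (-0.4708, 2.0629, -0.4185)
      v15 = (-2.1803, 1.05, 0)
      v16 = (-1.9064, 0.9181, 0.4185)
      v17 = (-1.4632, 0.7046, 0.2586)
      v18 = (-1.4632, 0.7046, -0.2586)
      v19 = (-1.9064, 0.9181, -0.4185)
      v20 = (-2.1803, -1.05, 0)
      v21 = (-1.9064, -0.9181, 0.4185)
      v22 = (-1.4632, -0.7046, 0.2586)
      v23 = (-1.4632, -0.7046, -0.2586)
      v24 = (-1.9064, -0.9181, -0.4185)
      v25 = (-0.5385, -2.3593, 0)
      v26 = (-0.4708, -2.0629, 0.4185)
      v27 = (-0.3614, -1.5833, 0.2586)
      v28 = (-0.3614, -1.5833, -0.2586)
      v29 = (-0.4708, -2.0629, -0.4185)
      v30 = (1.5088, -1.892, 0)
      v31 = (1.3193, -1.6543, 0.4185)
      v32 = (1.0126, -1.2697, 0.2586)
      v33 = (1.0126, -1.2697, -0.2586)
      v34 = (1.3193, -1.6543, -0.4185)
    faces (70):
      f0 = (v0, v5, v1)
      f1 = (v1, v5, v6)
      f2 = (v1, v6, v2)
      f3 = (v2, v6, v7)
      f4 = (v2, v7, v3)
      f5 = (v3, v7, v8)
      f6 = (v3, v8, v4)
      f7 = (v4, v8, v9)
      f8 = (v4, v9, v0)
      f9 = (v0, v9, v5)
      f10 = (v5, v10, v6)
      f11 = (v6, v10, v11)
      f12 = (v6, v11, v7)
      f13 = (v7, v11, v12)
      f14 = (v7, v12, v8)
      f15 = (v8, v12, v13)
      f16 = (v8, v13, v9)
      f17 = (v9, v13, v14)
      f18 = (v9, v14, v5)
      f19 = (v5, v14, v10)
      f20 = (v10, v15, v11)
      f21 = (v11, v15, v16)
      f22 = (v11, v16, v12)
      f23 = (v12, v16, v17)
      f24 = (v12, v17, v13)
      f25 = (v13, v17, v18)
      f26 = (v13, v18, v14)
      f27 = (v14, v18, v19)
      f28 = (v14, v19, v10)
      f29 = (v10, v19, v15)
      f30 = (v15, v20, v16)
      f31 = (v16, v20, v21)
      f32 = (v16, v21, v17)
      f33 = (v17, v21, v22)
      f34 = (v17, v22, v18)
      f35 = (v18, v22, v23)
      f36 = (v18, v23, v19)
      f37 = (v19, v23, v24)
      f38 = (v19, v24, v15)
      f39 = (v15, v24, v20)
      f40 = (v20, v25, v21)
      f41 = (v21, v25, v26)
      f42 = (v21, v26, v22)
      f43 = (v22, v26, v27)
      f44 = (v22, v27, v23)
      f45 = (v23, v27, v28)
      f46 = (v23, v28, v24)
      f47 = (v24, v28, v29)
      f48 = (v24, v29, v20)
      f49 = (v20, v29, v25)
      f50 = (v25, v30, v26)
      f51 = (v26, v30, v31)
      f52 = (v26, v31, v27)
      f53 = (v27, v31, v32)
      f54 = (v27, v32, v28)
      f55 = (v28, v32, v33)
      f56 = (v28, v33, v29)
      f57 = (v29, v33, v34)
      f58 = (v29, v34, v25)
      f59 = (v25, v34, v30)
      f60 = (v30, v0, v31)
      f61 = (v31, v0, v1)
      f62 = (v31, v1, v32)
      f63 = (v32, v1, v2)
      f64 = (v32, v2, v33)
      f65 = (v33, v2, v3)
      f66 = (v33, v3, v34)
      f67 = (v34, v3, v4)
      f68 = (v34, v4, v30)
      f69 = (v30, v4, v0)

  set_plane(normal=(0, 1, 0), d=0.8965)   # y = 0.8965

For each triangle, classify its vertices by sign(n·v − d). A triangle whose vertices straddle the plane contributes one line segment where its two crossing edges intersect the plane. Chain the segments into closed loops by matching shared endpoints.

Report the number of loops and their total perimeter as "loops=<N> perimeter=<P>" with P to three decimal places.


loops=2 perimeter=5.509

Straddling triangles (22 of 70):
  (v0,v5,v1) [-+-] → (1.98824, 0.8965, 0)–(1.82829, 0.8965, 0.220199)  len=0.2722
  (v1,v5,v6) [-++] → (1.82829, 0.8965, 0.220199)–(1.68425, 0.8965, 0.4185)  len=0.2451
  (v1,v6,v2) [-+-] → (1.68425, 0.8965, 0.4185)–(1.45888, 0.8965, 0.345253)  len=0.2370
  (v2,v6,v7) [-++] → (1.45888, 0.8965, 0.345253)–(1.19231, 0.8965, 0.2586)  len=0.2803
  (v2,v7,v3) [-+-] → (1.19231, 0.8965, 0.2586)–(1.19231, 0.8965, 0.106581)  len=0.1520
  (v3,v7,v8) [-++] → (1.19231, 0.8965, 0.106581)–(1.19231, 0.8965, -0.2586)  len=0.3652
  (v3,v8,v4) [-+-] → (1.19231, 0.8965, -0.2586)–(1.33692, 0.8965, -0.305599)  len=0.1521
  (v4,v8,v9) [-++] → (1.33692, 0.8965, -0.305599)–(1.68425, 0.8965, -0.4185)  len=0.3652
  (v4,v9,v0) [-+-] → (1.68425, 0.8965, -0.4185)–(1.82351, 0.8965, -0.226794)  len=0.2369
  (v0,v9,v5) [-++] → (1.82351, 0.8965, -0.226794)–(1.98824, 0.8965, 0)  len=0.2803
  (v12,v16,v17) [++-] → (-1.86156, 0.8965, 0.402323)–(-1.22258, 0.8965, 0.2586)  len=0.6549
  (v12,v17,v13) [+-+] → (-1.22258, 0.8965, 0.2586)–(-1.22258, 0.8965, 0.145648)  len=0.1130
  (v13,v17,v18) [+--] → (-1.22258, 0.8965, 0.145648)–(-1.22258, 0.8965, -0.2586)  len=0.4042
  (v13,v18,v14) [+-+] → (-1.22258, 0.8965, -0.2586)–(-1.32299, 0.8965, -0.281191)  len=0.1029
  (v14,v18,v19) [+-+] → (-1.32299, 0.8965, -0.281191)–(-1.86156, 0.8965, -0.402323)  len=0.5520
  (v15,v20,v16) [+-+] → (-2.1803, 0.8965, 0)–(-1.90941, 0.8965, 0.413907)  len=0.4947
  (v16,v20,v21) [+--] → (-1.90941, 0.8965, 0.413907)–(-1.9064, 0.8965, 0.4185)  len=0.0055
  (v16,v21,v17) [+--] → (-1.9064, 0.8965, 0.4185)–(-1.86156, 0.8965, 0.402323)  len=0.0477
  (v18,v23,v19) [--+] → (-1.9005, 0.8965, -0.416372)–(-1.86156, 0.8965, -0.402323)  len=0.0414
  (v19,v23,v24) [+--] → (-1.9005, 0.8965, -0.416372)–(-1.9064, 0.8965, -0.4185)  len=0.0063
  (v19,v24,v15) [+-+] → (-1.9064, 0.8965, -0.4185)–(-2.15894, 0.8965, -0.0326405)  len=0.4612
  (v15,v24,v20) [+--] → (-2.15894, 0.8965, -0.0326405)–(-2.1803, 0.8965, 0)  len=0.0390

Chained into 2 loop(s):
  loop 1: 10 segments, perimeter = 2.5863
  loop 2: 12 segments, perimeter = 2.9228
Total perimeter = 5.509


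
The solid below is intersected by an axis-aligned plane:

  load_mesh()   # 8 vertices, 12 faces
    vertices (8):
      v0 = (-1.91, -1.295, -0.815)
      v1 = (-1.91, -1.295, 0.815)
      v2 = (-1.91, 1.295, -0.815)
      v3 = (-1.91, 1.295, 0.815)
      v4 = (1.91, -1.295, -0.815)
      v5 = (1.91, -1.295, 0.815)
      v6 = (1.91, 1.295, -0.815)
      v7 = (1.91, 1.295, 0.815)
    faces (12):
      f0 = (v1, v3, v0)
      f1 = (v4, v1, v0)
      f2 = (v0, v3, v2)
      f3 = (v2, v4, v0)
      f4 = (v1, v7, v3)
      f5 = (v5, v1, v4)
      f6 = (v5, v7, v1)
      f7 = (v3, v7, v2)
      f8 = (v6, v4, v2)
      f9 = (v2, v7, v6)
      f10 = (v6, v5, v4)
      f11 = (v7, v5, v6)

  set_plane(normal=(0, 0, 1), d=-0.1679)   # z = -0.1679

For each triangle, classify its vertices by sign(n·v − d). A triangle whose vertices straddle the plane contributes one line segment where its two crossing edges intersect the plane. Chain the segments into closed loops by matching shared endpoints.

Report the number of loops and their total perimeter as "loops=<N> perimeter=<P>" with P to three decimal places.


Straddling triangles (8 of 12):
  (v1,v3,v0) [++-] → (-1.91, -0.266786, -0.1679)–(-1.91, -1.295, -0.1679)  len=1.0282
  (v4,v1,v0) [-+-] → (0.393483, -1.295, -0.1679)–(-1.91, -1.295, -0.1679)  len=2.3035
  (v0,v3,v2) [-+-] → (-1.91, -0.266786, -0.1679)–(-1.91, 1.295, -0.1679)  len=1.5618
  (v5,v1,v4) [++-] → (0.393483, -1.295, -0.1679)–(1.91, -1.295, -0.1679)  len=1.5165
  (v3,v7,v2) [++-] → (-0.393483, 1.295, -0.1679)–(-1.91, 1.295, -0.1679)  len=1.5165
  (v2,v7,v6) [-+-] → (-0.393483, 1.295, -0.1679)–(1.91, 1.295, -0.1679)  len=2.3035
  (v6,v5,v4) [-+-] → (1.91, 0.266786, -0.1679)–(1.91, -1.295, -0.1679)  len=1.5618
  (v7,v5,v6) [++-] → (1.91, 0.266786, -0.1679)–(1.91, 1.295, -0.1679)  len=1.0282

Chained into 1 loop(s):
  loop 1: 8 segments, perimeter = 12.8200
Total perimeter = 12.820

loops=1 perimeter=12.820


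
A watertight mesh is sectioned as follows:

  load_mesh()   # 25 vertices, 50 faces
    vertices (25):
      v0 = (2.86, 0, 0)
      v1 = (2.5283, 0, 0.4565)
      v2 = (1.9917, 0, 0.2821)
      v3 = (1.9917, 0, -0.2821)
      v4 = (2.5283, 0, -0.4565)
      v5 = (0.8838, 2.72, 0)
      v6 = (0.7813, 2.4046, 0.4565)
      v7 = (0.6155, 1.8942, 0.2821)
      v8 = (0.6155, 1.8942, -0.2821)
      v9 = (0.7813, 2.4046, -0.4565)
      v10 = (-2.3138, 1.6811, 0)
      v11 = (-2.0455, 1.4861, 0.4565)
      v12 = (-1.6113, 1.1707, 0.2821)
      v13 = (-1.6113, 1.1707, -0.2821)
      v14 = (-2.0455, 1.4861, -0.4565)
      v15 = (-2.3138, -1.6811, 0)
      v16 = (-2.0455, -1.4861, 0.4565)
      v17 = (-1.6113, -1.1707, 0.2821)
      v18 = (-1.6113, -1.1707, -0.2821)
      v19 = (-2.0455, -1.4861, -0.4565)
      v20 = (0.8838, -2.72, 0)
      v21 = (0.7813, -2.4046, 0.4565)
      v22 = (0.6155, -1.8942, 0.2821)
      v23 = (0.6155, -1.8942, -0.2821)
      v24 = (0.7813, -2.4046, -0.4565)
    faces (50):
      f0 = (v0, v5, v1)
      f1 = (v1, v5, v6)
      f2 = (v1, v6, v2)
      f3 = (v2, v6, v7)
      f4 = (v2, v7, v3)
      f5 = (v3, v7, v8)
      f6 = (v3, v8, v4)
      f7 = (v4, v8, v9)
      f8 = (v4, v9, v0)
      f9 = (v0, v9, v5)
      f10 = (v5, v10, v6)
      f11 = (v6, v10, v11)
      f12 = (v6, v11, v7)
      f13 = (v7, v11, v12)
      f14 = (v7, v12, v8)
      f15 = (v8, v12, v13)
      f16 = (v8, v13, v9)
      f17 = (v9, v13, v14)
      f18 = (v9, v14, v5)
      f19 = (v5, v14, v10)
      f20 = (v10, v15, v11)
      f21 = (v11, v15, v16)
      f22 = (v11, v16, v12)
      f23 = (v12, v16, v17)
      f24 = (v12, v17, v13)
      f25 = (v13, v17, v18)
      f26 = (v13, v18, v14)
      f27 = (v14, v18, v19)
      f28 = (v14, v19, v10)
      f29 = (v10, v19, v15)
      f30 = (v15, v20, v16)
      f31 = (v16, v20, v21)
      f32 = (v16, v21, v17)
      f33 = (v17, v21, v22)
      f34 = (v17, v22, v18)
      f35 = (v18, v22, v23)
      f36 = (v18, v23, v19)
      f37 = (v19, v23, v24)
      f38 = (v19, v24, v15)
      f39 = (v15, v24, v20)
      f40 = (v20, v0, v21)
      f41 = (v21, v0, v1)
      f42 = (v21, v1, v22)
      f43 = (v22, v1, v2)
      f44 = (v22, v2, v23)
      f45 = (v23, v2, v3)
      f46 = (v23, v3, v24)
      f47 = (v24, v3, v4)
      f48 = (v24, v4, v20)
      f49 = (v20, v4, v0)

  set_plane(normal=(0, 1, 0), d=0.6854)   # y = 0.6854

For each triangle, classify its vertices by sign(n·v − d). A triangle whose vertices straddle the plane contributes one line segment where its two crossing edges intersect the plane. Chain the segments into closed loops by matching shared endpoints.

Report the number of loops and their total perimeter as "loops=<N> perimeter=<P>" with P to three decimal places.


loops=2 perimeter=5.380

Straddling triangles (20 of 50):
  (v0,v5,v1) [-+-] → (2.36203, 0.6854, 0)–(2.11391, 0.6854, 0.341469)  len=0.4221
  (v1,v5,v6) [-++] → (2.11391, 0.6854, 0.341469)–(2.03034, 0.6854, 0.4565)  len=0.1422
  (v1,v6,v2) [-+-] → (2.03034, 0.6854, 0.4565)–(1.64669, 0.6854, 0.33181)  len=0.4034
  (v2,v6,v7) [-++] → (1.64669, 0.6854, 0.33181)–(1.49373, 0.6854, 0.2821)  len=0.1608
  (v2,v7,v3) [-+-] → (1.49373, 0.6854, 0.2821)–(1.49373, 0.6854, -0.0779491)  len=0.3600
  (v3,v7,v8) [-++] → (1.49373, 0.6854, -0.0779491)–(1.49373, 0.6854, -0.2821)  len=0.2042
  (v3,v8,v4) [-+-] → (1.49373, 0.6854, -0.2821)–(1.83617, 0.6854, -0.393395)  len=0.3601
  (v4,v8,v9) [-++] → (1.83617, 0.6854, -0.393395)–(2.03034, 0.6854, -0.4565)  len=0.2042
  (v4,v9,v0) [-+-] → (2.03034, 0.6854, -0.4565)–(2.26749, 0.6854, -0.130119)  len=0.4034
  (v0,v9,v5) [-++] → (2.26749, 0.6854, -0.130119)–(2.36203, 0.6854, 0)  len=0.1608
  (v10,v15,v11) [+-+] → (-2.3138, 0.6854, 0)–(-2.11333, 0.6854, 0.341092)  len=0.3956
  (v11,v15,v16) [+--] → (-2.11333, 0.6854, 0.341092)–(-2.0455, 0.6854, 0.4565)  len=0.1339
  (v11,v16,v12) [+-+] → (-2.0455, 0.6854, 0.4565)–(-1.69061, 0.6854, 0.313956)  len=0.3824
  (v12,v16,v17) [+--] → (-1.69061, 0.6854, 0.313956)–(-1.6113, 0.6854, 0.2821)  len=0.0855
  (v12,v17,v13) [+-+] → (-1.6113, 0.6854, 0.2821)–(-1.6113, 0.6854, -0.165159)  len=0.4473
  (v13,v17,v18) [+--] → (-1.6113, 0.6854, -0.165159)–(-1.6113, 0.6854, -0.2821)  len=0.1169
  (v13,v18,v14) [+-+] → (-1.6113, 0.6854, -0.2821)–(-1.91464, 0.6854, -0.40394)  len=0.3269
  (v14,v18,v19) [+--] → (-1.91464, 0.6854, -0.40394)–(-2.0455, 0.6854, -0.4565)  len=0.1410
  (v14,v19,v10) [+-+] → (-2.0455, 0.6854, -0.4565)–(-2.22945, 0.6854, -0.143514)  len=0.3630
  (v10,v19,v15) [+--] → (-2.22945, 0.6854, -0.143514)–(-2.3138, 0.6854, 0)  len=0.1665

Chained into 2 loop(s):
  loop 1: 10 segments, perimeter = 2.8212
  loop 2: 10 segments, perimeter = 2.5590
Total perimeter = 5.380


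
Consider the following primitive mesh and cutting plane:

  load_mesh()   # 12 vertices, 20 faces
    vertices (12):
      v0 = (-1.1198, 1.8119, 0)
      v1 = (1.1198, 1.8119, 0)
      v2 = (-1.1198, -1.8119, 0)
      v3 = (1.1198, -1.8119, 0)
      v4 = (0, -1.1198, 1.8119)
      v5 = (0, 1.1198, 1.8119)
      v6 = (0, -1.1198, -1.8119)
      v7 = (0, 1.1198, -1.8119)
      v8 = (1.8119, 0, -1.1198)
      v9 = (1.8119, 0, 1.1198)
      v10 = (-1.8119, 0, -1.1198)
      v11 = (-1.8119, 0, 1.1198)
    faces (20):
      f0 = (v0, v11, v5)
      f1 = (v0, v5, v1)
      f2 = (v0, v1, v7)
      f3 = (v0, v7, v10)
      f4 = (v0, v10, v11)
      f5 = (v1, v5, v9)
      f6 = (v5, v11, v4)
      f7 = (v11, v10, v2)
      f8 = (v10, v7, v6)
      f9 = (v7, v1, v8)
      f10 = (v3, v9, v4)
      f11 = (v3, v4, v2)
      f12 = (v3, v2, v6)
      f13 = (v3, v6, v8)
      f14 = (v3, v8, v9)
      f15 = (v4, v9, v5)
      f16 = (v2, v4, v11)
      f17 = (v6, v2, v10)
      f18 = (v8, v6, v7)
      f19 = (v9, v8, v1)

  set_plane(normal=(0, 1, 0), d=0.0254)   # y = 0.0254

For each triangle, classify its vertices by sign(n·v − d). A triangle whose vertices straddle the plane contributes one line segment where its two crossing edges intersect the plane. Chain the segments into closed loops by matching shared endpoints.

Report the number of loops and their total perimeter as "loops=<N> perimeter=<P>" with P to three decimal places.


Straddling triangles (10 of 20):
  (v0,v11,v5) [+-+] → (-1.8022, 0.0254, 1.1041)–(-1.7708, 0.0254, 1.1355)  len=0.0444
  (v0,v7,v10) [++-] → (-1.7708, 0.0254, -1.1355)–(-1.8022, 0.0254, -1.1041)  len=0.0444
  (v0,v10,v11) [+--] → (-1.8022, 0.0254, -1.1041)–(-1.8022, 0.0254, 1.1041)  len=2.2082
  (v1,v5,v9) [++-] → (1.7708, 0.0254, 1.1355)–(1.8022, 0.0254, 1.1041)  len=0.0444
  (v5,v11,v4) [+--] → (-1.7708, 0.0254, 1.1355)–(0, 0.0254, 1.8119)  len=1.8956
  (v10,v7,v6) [-+-] → (-1.7708, 0.0254, -1.1355)–(0, 0.0254, -1.8119)  len=1.8956
  (v7,v1,v8) [++-] → (1.8022, 0.0254, -1.1041)–(1.7708, 0.0254, -1.1355)  len=0.0444
  (v4,v9,v5) [--+] → (1.7708, 0.0254, 1.1355)–(0, 0.0254, 1.8119)  len=1.8956
  (v8,v6,v7) [--+] → (0, 0.0254, -1.8119)–(1.7708, 0.0254, -1.1355)  len=1.8956
  (v9,v8,v1) [--+] → (1.8022, 0.0254, -1.1041)–(1.8022, 0.0254, 1.1041)  len=2.2082

Chained into 1 loop(s):
  loop 1: 10 segments, perimeter = 12.1764
Total perimeter = 12.176

loops=1 perimeter=12.176


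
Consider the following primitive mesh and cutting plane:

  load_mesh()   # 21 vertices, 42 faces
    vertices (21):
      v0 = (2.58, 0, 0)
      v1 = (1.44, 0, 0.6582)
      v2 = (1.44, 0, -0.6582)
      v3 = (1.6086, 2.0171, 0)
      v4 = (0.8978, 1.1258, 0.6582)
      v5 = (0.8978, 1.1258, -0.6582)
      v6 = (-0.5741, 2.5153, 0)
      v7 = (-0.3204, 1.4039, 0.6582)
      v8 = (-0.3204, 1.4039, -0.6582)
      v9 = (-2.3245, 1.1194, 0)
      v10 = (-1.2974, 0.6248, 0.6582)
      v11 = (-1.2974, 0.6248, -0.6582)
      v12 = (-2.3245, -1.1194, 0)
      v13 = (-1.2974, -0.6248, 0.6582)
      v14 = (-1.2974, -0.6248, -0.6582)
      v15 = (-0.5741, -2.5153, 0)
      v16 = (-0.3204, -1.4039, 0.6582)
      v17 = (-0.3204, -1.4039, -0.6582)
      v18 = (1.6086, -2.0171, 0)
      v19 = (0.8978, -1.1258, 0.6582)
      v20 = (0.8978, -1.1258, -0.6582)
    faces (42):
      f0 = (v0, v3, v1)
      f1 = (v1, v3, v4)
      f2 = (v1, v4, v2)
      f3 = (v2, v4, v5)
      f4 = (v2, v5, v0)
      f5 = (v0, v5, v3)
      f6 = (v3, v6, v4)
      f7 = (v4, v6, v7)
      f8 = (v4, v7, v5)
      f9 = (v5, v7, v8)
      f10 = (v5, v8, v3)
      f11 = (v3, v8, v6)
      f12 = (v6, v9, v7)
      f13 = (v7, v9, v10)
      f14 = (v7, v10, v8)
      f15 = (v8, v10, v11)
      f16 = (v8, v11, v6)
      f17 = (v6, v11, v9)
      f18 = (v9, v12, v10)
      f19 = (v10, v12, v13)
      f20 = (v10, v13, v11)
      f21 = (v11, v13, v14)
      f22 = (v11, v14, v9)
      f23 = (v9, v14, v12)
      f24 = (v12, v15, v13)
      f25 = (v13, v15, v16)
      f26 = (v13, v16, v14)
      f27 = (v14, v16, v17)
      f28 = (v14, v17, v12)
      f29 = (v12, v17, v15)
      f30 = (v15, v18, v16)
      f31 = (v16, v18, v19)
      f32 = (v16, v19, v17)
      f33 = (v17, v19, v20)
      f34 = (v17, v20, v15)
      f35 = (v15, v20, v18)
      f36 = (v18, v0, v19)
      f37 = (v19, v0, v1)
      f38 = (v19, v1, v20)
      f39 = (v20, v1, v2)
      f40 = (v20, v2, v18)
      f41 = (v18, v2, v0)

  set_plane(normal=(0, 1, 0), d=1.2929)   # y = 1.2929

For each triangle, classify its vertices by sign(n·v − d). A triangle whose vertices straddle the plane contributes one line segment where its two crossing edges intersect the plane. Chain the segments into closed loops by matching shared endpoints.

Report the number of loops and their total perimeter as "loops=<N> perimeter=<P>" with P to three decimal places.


Straddling triangles (14 of 42):
  (v0,v3,v1) [-+-] → (1.95736, 1.2929, 0)–(1.54807, 1.2929, 0.236314)  len=0.4726
  (v1,v3,v4) [-+-] → (1.54807, 1.2929, 0.236314)–(1.03106, 1.2929, 0.534801)  len=0.5970
  (v0,v5,v3) [--+] → (1.03106, 1.2929, -0.534801)–(1.95736, 1.2929, 0)  len=1.0696
  (v3,v6,v4) [++-] → (0.720791, 1.2929, 0.579045)–(1.03106, 1.2929, 0.534801)  len=0.3134
  (v4,v6,v7) [-++] → (0.720791, 1.2929, 0.579045)–(0.165829, 1.2929, 0.6582)  len=0.5606
  (v4,v7,v5) [-+-] → (0.165829, 1.2929, 0.6582)–(0.165829, 1.2929, 0.132776)  len=0.5254
  (v5,v7,v8) [-++] → (0.165829, 1.2929, 0.132776)–(0.165829, 1.2929, -0.6582)  len=0.7910
  (v5,v8,v3) [-++] → (0.165829, 1.2929, -0.6582)–(1.03106, 1.2929, -0.534801)  len=0.8740
  (v6,v9,v7) [+-+] → (-2.10694, 1.2929, 0)–(-1.10232, 1.2929, 0.401398)  len=1.0818
  (v7,v9,v10) [+--] → (-1.10232, 1.2929, 0.401398)–(-0.459595, 1.2929, 0.6582)  len=0.6921
  (v7,v10,v8) [+-+] → (-0.459595, 1.2929, 0.6582)–(-0.459595, 1.2929, -0.47065)  len=1.1288
  (v8,v10,v11) [+--] → (-0.459595, 1.2929, -0.47065)–(-0.459595, 1.2929, -0.6582)  len=0.1876
  (v8,v11,v6) [+-+] → (-0.459595, 1.2929, -0.6582)–(-1.04179, 1.2929, -0.425593)  len=0.6269
  (v6,v11,v9) [+--] → (-1.04179, 1.2929, -0.425593)–(-2.10694, 1.2929, 0)  len=1.1470

Chained into 2 loop(s):
  loop 1: 8 segments, perimeter = 5.2036
  loop 2: 6 segments, perimeter = 4.8643
Total perimeter = 10.068

loops=2 perimeter=10.068
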